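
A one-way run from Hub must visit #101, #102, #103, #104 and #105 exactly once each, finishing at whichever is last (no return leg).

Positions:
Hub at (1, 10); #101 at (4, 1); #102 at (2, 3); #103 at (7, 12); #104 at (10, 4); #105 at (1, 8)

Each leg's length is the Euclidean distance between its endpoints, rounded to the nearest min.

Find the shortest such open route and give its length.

Shortest open route: 26 min.

There are 5! = 120 possible orderings.
Hub - #101 - #102 - #103 - #104 - #105: 9+3+10+9+10 = 41
Hub - #101 - #102 - #103 - #105 - #104: 9+3+10+7+10 = 39
Hub - #101 - #102 - #104 - #103 - #105: 9+3+8+9+7 = 36
Hub - #101 - #102 - #104 - #105 - #103: 9+3+8+10+7 = 37
Hub - #101 - #102 - #105 - #103 - #104: 9+3+5+7+9 = 33
Hub - #101 - #102 - #105 - #104 - #103: 9+3+5+10+9 = 36
Hub - #101 - #103 - #102 - #104 - #105: 9+11+10+8+10 = 48
Hub - #101 - #103 - #102 - #105 - #104: 9+11+10+5+10 = 45
Hub - #101 - #103 - #104 - #102 - #105: 9+11+9+8+5 = 42
Hub - #101 - #103 - #104 - #105 - #102: 9+11+9+10+5 = 44
Hub - #101 - #103 - #105 - #102 - #104: 9+11+7+5+8 = 40
Hub - #101 - #103 - #105 - #104 - #102: 9+11+7+10+8 = 45
Hub - #101 - #104 - #102 - #103 - #105: 9+7+8+10+7 = 41
Hub - #101 - #104 - #102 - #105 - #103: 9+7+8+5+7 = 36
… (106 more)
Hub - #105 - #102 - #101 - #104 - #103: 2+5+3+7+9 = 26  ← best
The minimum is 26.
One shortest path: Hub → #105 → #102 → #101 → #104 → #103.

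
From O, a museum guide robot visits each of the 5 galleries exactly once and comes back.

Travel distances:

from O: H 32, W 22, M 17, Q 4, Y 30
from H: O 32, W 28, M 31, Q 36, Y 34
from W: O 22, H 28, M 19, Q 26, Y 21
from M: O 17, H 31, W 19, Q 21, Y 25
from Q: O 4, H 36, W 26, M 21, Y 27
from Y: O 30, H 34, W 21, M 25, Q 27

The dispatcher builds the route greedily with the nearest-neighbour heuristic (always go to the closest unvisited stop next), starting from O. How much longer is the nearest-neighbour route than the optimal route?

Excess over optimum: 3.

From O: Q=4, M=17, W=22, Y=30, H=32 → choose Q (4).
From Q: M=21, W=26, Y=27, H=36 → choose M (21).
From M: W=19, Y=25, H=31 → choose W (19).
From W: Y=21, H=28 → choose Y (21).
From Y: H=34 → choose H (34).
NN route O → Q → M → W → Y → H → O costs 131.
Optimal: O → M → H → W → Y → Q → O costs 128 (by enumerating all 60 distinct tours).
Excess = 131 − 128 = 3.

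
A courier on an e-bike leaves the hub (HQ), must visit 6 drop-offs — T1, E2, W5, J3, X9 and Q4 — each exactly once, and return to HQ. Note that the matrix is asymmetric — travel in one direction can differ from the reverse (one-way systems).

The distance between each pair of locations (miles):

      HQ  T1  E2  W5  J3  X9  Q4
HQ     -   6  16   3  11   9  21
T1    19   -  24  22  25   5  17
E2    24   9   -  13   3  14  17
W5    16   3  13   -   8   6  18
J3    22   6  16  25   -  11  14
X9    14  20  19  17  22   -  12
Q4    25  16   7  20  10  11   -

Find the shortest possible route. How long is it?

Shortest round trip = 55 miles.

HQ→T1→E2→W5→J3→X9→Q4→HQ: 6+24+13+8+11+12+25 = 99
HQ→T1→E2→W5→J3→Q4→X9→HQ: 6+24+13+8+14+11+14 = 90
HQ→T1→E2→W5→X9→J3→Q4→HQ: 6+24+13+6+22+14+25 = 110
HQ→T1→E2→W5→X9→Q4→J3→HQ: 6+24+13+6+12+10+22 = 93
HQ→T1→E2→W5→Q4→J3→X9→HQ: 6+24+13+18+10+11+14 = 96
HQ→T1→E2→W5→Q4→X9→J3→HQ: 6+24+13+18+11+22+22 = 116
HQ→T1→E2→J3→W5→X9→Q4→HQ: 6+24+3+25+6+12+25 = 101
HQ→T1→E2→J3→W5→Q4→X9→HQ: 6+24+3+25+18+11+14 = 101
… (712 more)
HQ→W5→T1→X9→Q4→E2→J3→HQ: 3+3+5+12+7+3+22 = 55  ← best
The minimum is 55.
One optimal route: HQ → W5 → T1 → X9 → Q4 → E2 → J3 → HQ.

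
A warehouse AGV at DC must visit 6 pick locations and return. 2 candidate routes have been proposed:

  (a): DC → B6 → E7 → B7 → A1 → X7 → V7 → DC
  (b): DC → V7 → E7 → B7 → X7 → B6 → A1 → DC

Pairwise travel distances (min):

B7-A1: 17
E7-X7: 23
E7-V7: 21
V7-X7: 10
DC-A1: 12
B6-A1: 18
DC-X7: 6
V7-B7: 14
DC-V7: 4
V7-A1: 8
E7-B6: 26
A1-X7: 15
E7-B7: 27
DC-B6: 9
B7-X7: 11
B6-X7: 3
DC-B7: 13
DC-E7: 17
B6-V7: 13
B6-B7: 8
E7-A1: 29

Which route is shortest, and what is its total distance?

Shortest is (b), total 96 min.

(a): 9 + 26 + 27 + 17 + 15 + 10 + 4 = 108
(b): 4 + 21 + 27 + 11 + 3 + 18 + 12 = 96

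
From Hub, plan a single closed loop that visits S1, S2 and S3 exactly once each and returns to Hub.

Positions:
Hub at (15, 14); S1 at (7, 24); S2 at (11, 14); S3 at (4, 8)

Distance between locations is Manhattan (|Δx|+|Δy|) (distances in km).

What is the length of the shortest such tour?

There are 3 distinct closed tours to check (reversals are equivalent).
Hub-S1-S2-S3-Hub: 18+14+13+17 = 62
Hub-S1-S3-S2-Hub: 18+19+13+4 = 54
Hub-S2-S1-S3-Hub: 4+14+19+17 = 54
The minimum is 54.
One optimal route: Hub → S1 → S3 → S2 → Hub (or its reverse).

54 km — the shortest possible round trip.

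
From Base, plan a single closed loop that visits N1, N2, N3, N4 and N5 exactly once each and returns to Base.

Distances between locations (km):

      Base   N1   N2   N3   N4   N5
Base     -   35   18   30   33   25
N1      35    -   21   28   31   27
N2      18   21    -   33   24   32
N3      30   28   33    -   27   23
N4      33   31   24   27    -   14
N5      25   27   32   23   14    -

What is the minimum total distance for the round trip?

There are 60 distinct closed tours to check (reversals are equivalent).
Base→N1→N2→N3→N4→N5→Base: 35+21+33+27+14+25 = 155
Base→N1→N2→N3→N5→N4→Base: 35+21+33+23+14+33 = 159
Base→N1→N2→N4→N3→N5→Base: 35+21+24+27+23+25 = 155
Base→N1→N2→N4→N5→N3→Base: 35+21+24+14+23+30 = 147
Base→N1→N2→N5→N3→N4→Base: 35+21+32+23+27+33 = 171
Base→N1→N2→N5→N4→N3→Base: 35+21+32+14+27+30 = 159
Base→N1→N3→N2→N4→N5→Base: 35+28+33+24+14+25 = 159
Base→N1→N3→N2→N5→N4→Base: 35+28+33+32+14+33 = 175
Base→N1→N3→N4→N2→N5→Base: 35+28+27+24+32+25 = 171
Base→N1→N3→N4→N5→N2→Base: 35+28+27+14+32+18 = 154
Base→N1→N3→N5→N2→N4→Base: 35+28+23+32+24+33 = 175
Base→N1→N3→N5→N4→N2→Base: 35+28+23+14+24+18 = 142
Base→N1→N4→N2→N3→N5→Base: 35+31+24+33+23+25 = 171
Base→N1→N4→N2→N5→N3→Base: 35+31+24+32+23+30 = 175
… (46 more)
Base→N2→N1→N3→N4→N5→Base: 18+21+28+27+14+25 = 133  ← best
The minimum is 133.
One optimal route: Base → N2 → N1 → N3 → N4 → N5 → Base (or its reverse).

Shortest round trip = 133 km.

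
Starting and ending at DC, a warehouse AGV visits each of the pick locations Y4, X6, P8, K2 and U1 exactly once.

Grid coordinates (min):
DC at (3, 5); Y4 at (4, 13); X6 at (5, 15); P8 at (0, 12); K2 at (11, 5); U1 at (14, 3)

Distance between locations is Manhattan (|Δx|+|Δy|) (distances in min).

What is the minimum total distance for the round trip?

DC-Y4-X6-P8-K2-U1-DC: 9+3+8+18+5+13 = 56
DC-Y4-X6-P8-U1-K2-DC: 9+3+8+23+5+8 = 56
DC-Y4-X6-K2-P8-U1-DC: 9+3+16+18+23+13 = 82
DC-Y4-X6-K2-U1-P8-DC: 9+3+16+5+23+10 = 66
DC-Y4-X6-U1-P8-K2-DC: 9+3+21+23+18+8 = 82
DC-Y4-X6-U1-K2-P8-DC: 9+3+21+5+18+10 = 66
DC-Y4-P8-X6-K2-U1-DC: 9+5+8+16+5+13 = 56
DC-Y4-P8-X6-U1-K2-DC: 9+5+8+21+5+8 = 56
DC-Y4-P8-K2-X6-U1-DC: 9+5+18+16+21+13 = 82
DC-Y4-P8-K2-U1-X6-DC: 9+5+18+5+21+12 = 70
DC-Y4-P8-U1-X6-K2-DC: 9+5+23+21+16+8 = 82
DC-Y4-P8-U1-K2-X6-DC: 9+5+23+5+16+12 = 70
DC-Y4-K2-X6-P8-U1-DC: 9+15+16+8+23+13 = 84
DC-Y4-K2-X6-U1-P8-DC: 9+15+16+21+23+10 = 94
… (46 more)
DC-P8-Y4-X6-K2-U1-DC: 10+5+3+16+5+13 = 52  ← best
The minimum is 52.
One optimal route: DC → P8 → Y4 → X6 → K2 → U1 → DC (or its reverse).

52 min — the shortest possible round trip.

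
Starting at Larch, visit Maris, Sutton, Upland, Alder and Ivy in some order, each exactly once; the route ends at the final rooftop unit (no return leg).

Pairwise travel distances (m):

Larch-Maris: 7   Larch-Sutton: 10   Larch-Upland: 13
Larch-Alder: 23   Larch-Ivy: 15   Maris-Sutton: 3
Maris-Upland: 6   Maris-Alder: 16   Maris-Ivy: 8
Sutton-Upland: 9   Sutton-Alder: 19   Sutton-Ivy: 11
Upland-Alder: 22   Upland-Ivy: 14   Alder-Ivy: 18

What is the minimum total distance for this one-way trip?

Minimum one-way distance = 51 m.

There are 5! = 120 possible orderings.
Larch - Maris - Sutton - Upland - Alder - Ivy: 7+3+9+22+18 = 59
Larch - Maris - Sutton - Upland - Ivy - Alder: 7+3+9+14+18 = 51
Larch - Maris - Sutton - Alder - Upland - Ivy: 7+3+19+22+14 = 65
Larch - Maris - Sutton - Alder - Ivy - Upland: 7+3+19+18+14 = 61
Larch - Maris - Sutton - Ivy - Upland - Alder: 7+3+11+14+22 = 57
Larch - Maris - Sutton - Ivy - Alder - Upland: 7+3+11+18+22 = 61
Larch - Maris - Upland - Sutton - Alder - Ivy: 7+6+9+19+18 = 59
Larch - Maris - Upland - Sutton - Ivy - Alder: 7+6+9+11+18 = 51
Larch - Maris - Upland - Alder - Sutton - Ivy: 7+6+22+19+11 = 65
Larch - Maris - Upland - Alder - Ivy - Sutton: 7+6+22+18+11 = 64
Larch - Maris - Upland - Ivy - Sutton - Alder: 7+6+14+11+19 = 57
Larch - Maris - Upland - Ivy - Alder - Sutton: 7+6+14+18+19 = 64
Larch - Maris - Alder - Sutton - Upland - Ivy: 7+16+19+9+14 = 65
Larch - Maris - Alder - Sutton - Ivy - Upland: 7+16+19+11+14 = 67
… (106 more)
The minimum is 51.
One shortest path: Larch → Maris → Sutton → Upland → Ivy → Alder.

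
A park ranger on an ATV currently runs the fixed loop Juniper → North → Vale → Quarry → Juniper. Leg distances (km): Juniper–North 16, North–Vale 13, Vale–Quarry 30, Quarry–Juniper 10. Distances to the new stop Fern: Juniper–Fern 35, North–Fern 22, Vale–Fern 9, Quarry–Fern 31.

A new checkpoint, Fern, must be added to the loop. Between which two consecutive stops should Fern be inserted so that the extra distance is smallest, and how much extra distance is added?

Insertion cost between consecutive stops i–j is d(i,Fern) + d(Fern,j) − d(i,j):
  between Juniper and North: 35 + 22 − 16 = 41
  between North and Vale: 22 + 9 − 13 = 18
  between Vale and Quarry: 9 + 31 − 30 = 10
  between Quarry and Juniper: 31 + 35 − 10 = 56
Cheapest insertion is between Vale and Quarry, adding 10.
New total = 69 + 10 = 79.

Minimum extra distance: 10 km, inserting Fern between Vale and Quarry.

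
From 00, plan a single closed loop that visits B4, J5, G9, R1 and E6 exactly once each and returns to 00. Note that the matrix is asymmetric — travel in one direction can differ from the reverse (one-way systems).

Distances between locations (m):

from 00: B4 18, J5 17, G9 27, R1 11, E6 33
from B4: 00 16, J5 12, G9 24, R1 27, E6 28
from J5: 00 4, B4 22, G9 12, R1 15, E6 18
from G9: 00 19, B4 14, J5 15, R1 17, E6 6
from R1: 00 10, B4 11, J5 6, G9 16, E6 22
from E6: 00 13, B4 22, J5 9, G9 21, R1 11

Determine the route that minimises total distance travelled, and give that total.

65 m — the shortest possible round trip.

00-B4-J5-G9-R1-E6-00: 18+12+12+17+22+13 = 94
00-B4-J5-G9-E6-R1-00: 18+12+12+6+11+10 = 69
00-B4-J5-R1-G9-E6-00: 18+12+15+16+6+13 = 80
00-B4-J5-R1-E6-G9-00: 18+12+15+22+21+19 = 107
00-B4-J5-E6-G9-R1-00: 18+12+18+21+17+10 = 96
00-B4-J5-E6-R1-G9-00: 18+12+18+11+16+19 = 94
00-B4-G9-J5-R1-E6-00: 18+24+15+15+22+13 = 107
00-B4-G9-J5-E6-R1-00: 18+24+15+18+11+10 = 96
00-B4-G9-R1-J5-E6-00: 18+24+17+6+18+13 = 96
00-B4-G9-R1-E6-J5-00: 18+24+17+22+9+4 = 94
00-B4-G9-E6-J5-R1-00: 18+24+6+9+15+10 = 82
00-B4-G9-E6-R1-J5-00: 18+24+6+11+6+4 = 69
00-B4-R1-J5-G9-E6-00: 18+27+6+12+6+13 = 82
00-B4-R1-J5-E6-G9-00: 18+27+6+18+21+19 = 109
… (106 more)
00-R1-B4-J5-G9-E6-00: 11+11+12+12+6+13 = 65  ← best
The minimum is 65.
One optimal route: 00 → R1 → B4 → J5 → G9 → E6 → 00.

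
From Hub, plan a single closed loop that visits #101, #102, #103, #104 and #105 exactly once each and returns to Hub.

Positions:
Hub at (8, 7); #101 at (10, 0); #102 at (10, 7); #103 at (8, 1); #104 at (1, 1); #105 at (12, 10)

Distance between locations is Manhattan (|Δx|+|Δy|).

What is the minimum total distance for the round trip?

Hub→#101→#102→#103→#104→#105→Hub: 9+7+8+7+20+7 = 58
Hub→#101→#102→#103→#105→#104→Hub: 9+7+8+13+20+13 = 70
Hub→#101→#102→#104→#103→#105→Hub: 9+7+15+7+13+7 = 58
Hub→#101→#102→#104→#105→#103→Hub: 9+7+15+20+13+6 = 70
Hub→#101→#102→#105→#103→#104→Hub: 9+7+5+13+7+13 = 54
Hub→#101→#102→#105→#104→#103→Hub: 9+7+5+20+7+6 = 54
Hub→#101→#103→#102→#104→#105→Hub: 9+3+8+15+20+7 = 62
Hub→#101→#103→#102→#105→#104→Hub: 9+3+8+5+20+13 = 58
Hub→#101→#103→#104→#102→#105→Hub: 9+3+7+15+5+7 = 46
Hub→#101→#103→#104→#105→#102→Hub: 9+3+7+20+5+2 = 46
Hub→#101→#103→#105→#102→#104→Hub: 9+3+13+5+15+13 = 58
Hub→#101→#103→#105→#104→#102→Hub: 9+3+13+20+15+2 = 62
Hub→#101→#104→#102→#103→#105→Hub: 9+10+15+8+13+7 = 62
Hub→#101→#104→#102→#105→#103→Hub: 9+10+15+5+13+6 = 58
… (46 more)
Hub→#102→#105→#101→#103→#104→Hub: 2+5+12+3+7+13 = 42  ← best
The minimum is 42.
One optimal route: Hub → #102 → #105 → #101 → #103 → #104 → Hub (or its reverse).

42 — the shortest possible round trip.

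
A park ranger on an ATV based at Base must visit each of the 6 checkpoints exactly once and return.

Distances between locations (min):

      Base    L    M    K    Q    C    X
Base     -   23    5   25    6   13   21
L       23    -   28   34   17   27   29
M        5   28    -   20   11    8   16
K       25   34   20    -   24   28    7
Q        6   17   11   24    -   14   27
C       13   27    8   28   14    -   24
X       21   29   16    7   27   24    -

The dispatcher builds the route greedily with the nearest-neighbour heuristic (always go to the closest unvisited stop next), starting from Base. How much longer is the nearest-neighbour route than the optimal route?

The nearest-neighbour route is 5 min longer than optimal.

Base: M=5, Q=6, C=13, X=21, L=23, K=25 ⇒ M
M: C=8, Q=11, X=16, K=20, L=28 ⇒ C
C: Q=14, X=24, L=27, K=28 ⇒ Q
Q: L=17, K=24, X=27 ⇒ L
L: X=29, K=34 ⇒ X
X: K=7 ⇒ K
NN route Base → M → C → Q → L → X → K → Base costs 105.
Optimal: Base → M → C → K → X → L → Q → Base costs 100 (by enumerating all 360 distinct tours).
Excess = 105 − 100 = 5.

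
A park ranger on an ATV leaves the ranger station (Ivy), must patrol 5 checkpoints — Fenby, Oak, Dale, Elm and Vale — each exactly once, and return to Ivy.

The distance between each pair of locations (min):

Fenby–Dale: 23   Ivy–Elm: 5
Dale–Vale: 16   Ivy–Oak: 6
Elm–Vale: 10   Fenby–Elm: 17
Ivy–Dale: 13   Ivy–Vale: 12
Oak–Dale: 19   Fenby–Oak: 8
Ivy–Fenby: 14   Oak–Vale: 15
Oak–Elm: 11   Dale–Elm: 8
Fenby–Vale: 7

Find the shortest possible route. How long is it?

Shortest round trip = 50 min.

With 5 stops there are 5!/2 = 60 distinct round trips (a route and its reverse cost the same).
Ivy→Fenby→Oak→Dale→Elm→Vale→Ivy: 14+8+19+8+10+12 = 71
Ivy→Fenby→Oak→Dale→Vale→Elm→Ivy: 14+8+19+16+10+5 = 72
Ivy→Fenby→Oak→Elm→Dale→Vale→Ivy: 14+8+11+8+16+12 = 69
Ivy→Fenby→Oak→Elm→Vale→Dale→Ivy: 14+8+11+10+16+13 = 72
Ivy→Fenby→Oak→Vale→Dale→Elm→Ivy: 14+8+15+16+8+5 = 66
Ivy→Fenby→Oak→Vale→Elm→Dale→Ivy: 14+8+15+10+8+13 = 68
Ivy→Fenby→Dale→Oak→Elm→Vale→Ivy: 14+23+19+11+10+12 = 89
Ivy→Fenby→Dale→Oak→Vale→Elm→Ivy: 14+23+19+15+10+5 = 86
Ivy→Fenby→Dale→Elm→Oak→Vale→Ivy: 14+23+8+11+15+12 = 83
Ivy→Fenby→Dale→Elm→Vale→Oak→Ivy: 14+23+8+10+15+6 = 76
Ivy→Fenby→Dale→Vale→Oak→Elm→Ivy: 14+23+16+15+11+5 = 84
Ivy→Fenby→Dale→Vale→Elm→Oak→Ivy: 14+23+16+10+11+6 = 80
Ivy→Fenby→Elm→Oak→Dale→Vale→Ivy: 14+17+11+19+16+12 = 89
Ivy→Fenby→Elm→Oak→Vale→Dale→Ivy: 14+17+11+15+16+13 = 86
… (46 more)
Ivy→Oak→Fenby→Vale→Dale→Elm→Ivy: 6+8+7+16+8+5 = 50  ← best
The minimum is 50.
One optimal route: Ivy → Oak → Fenby → Vale → Dale → Elm → Ivy (or its reverse).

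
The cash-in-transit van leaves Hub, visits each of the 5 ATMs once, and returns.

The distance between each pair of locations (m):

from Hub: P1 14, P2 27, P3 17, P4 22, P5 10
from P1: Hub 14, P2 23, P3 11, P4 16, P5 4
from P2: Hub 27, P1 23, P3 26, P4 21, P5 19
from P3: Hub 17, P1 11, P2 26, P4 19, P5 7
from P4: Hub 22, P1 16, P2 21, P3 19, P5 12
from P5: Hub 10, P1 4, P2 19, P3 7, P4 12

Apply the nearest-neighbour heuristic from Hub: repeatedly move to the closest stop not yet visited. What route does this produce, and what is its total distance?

From Hub: distances to unvisited — P5=10, P1=14, P3=17, P4=22, P2=27. Nearest is P5 (10).
From P5: distances to unvisited — P1=4, P3=7, P4=12, P2=19. Nearest is P1 (4).
From P1: distances to unvisited — P3=11, P4=16, P2=23. Nearest is P3 (11).
From P3: distances to unvisited — P4=19, P2=26. Nearest is P4 (19).
From P4: distances to unvisited — P2=21. Nearest is P2 (21).
Return P2→Hub: 27.
Total = 10 + 4 + 11 + 19 + 21 + 27 = 92.

Total distance 92 m via the nearest-neighbour route Hub → P5 → P1 → P3 → P4 → P2 → Hub.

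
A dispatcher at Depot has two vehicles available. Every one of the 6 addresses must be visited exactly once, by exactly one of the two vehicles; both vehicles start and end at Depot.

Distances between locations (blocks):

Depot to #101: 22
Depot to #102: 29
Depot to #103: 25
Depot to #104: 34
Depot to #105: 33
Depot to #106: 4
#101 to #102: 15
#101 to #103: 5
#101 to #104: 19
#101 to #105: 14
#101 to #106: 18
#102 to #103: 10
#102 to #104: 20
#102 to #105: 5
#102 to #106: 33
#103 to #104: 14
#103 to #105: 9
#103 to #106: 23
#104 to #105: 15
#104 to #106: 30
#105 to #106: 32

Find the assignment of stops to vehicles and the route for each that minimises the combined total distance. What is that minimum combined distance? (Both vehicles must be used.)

98 blocks — the smallest possible combined total.

There are 2^5 − 1 = 31 ways to divide the 6 stops into two non-empty groups. For each, the best each vehicle can do is its own shortest tour through its group:
  {#101} + {#102, #103, #104, #105, #106}: 44 + 89 = 133
  {#102} + {#101, #103, #104, #105, #106}: 58 + 85 = 143
  {#101, #102} + {#103, #104, #105, #106}: 66 + 83 = 149
  {#103} + {#101, #102, #104, #105, #106}: 50 + 90 = 140
  {#101, #103} + {#102, #104, #105, #106}: 52 + 83 = 135
  {#102, #103} + {#101, #104, #105, #106}: 64 + 85 = 149
  … (31 splits in total)
  {#101, #102, #103, #104, #105} + {#106}: 90 + 8 = 98  ← best
Best: vehicle 1 Depot → #101 → #103 → #104 → #105 → #102 → Depot = 90; vehicle 2 Depot → #106 → Depot = 8; combined 98.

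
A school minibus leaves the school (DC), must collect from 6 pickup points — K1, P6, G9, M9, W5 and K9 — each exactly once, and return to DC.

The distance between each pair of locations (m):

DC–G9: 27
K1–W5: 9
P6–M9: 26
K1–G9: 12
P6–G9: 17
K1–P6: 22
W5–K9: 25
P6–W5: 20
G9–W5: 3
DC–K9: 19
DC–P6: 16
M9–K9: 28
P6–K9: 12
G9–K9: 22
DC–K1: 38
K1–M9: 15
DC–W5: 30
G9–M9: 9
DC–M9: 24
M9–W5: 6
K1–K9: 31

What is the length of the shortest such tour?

98 m — the shortest possible round trip.

There are 360 distinct closed tours to check (reversals are equivalent).
DC-K1-P6-G9-M9-W5-K9-DC: 38+22+17+9+6+25+19 = 136
DC-K1-P6-G9-M9-K9-W5-DC: 38+22+17+9+28+25+30 = 169
DC-K1-P6-G9-W5-M9-K9-DC: 38+22+17+3+6+28+19 = 133
DC-K1-P6-G9-W5-K9-M9-DC: 38+22+17+3+25+28+24 = 157
DC-K1-P6-G9-K9-M9-W5-DC: 38+22+17+22+28+6+30 = 163
DC-K1-P6-G9-K9-W5-M9-DC: 38+22+17+22+25+6+24 = 154
DC-K1-P6-M9-G9-W5-K9-DC: 38+22+26+9+3+25+19 = 142
DC-K1-P6-M9-G9-K9-W5-DC: 38+22+26+9+22+25+30 = 172
… (352 more)
DC-M9-G9-W5-K1-P6-K9-DC: 24+9+3+9+22+12+19 = 98  ← best
The minimum is 98.
One optimal route: DC → M9 → G9 → W5 → K1 → P6 → K9 → DC (or its reverse).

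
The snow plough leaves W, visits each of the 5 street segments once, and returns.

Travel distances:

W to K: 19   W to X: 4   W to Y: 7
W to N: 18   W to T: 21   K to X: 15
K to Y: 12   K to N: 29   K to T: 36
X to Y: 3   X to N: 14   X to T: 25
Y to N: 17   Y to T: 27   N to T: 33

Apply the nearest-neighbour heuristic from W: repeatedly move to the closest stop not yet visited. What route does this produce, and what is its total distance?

102 along W → X → Y → K → N → T → W.

From W: distances to unvisited — X=4, Y=7, N=18, K=19, T=21. Nearest is X (4).
From X: distances to unvisited — Y=3, N=14, K=15, T=25. Nearest is Y (3).
From Y: distances to unvisited — K=12, N=17, T=27. Nearest is K (12).
From K: distances to unvisited — N=29, T=36. Nearest is N (29).
From N: distances to unvisited — T=33. Nearest is T (33).
Return T→W: 21.
Total = 4 + 3 + 12 + 29 + 33 + 21 = 102.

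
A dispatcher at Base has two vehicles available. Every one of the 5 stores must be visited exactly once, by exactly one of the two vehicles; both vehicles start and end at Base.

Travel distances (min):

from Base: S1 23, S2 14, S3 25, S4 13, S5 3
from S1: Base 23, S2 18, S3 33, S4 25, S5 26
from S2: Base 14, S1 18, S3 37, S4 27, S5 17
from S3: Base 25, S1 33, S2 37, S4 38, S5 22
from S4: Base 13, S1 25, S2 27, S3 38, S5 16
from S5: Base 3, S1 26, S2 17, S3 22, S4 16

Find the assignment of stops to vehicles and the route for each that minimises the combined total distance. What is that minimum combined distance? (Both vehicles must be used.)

Minimum combined distance: 116 min.

Check every non-empty split of the stops between the two vehicles; for each half take its own optimal tour:
  {S1} + {S2, S3, S4, S5}: 46 + 102 = 148
  {S2} + {S1, S3, S4, S5}: 28 + 96 = 124
  {S1, S2} + {S3, S4, S5}: 55 + 76 = 131
  {S3} + {S1, S2, S4, S5}: 50 + 76 = 126
  {S1, S3} + {S2, S4, S5}: 81 + 60 = 141
  {S2, S3} + {S1, S4, S5}: 76 + 67 = 143
  … (15 splits in total)
  {S4} + {S1, S2, S3, S5}: 26 + 90 = 116  ← best
Best: vehicle 1 Base → S4 → Base = 26; vehicle 2 Base → S2 → S1 → S3 → S5 → Base = 90; combined 116.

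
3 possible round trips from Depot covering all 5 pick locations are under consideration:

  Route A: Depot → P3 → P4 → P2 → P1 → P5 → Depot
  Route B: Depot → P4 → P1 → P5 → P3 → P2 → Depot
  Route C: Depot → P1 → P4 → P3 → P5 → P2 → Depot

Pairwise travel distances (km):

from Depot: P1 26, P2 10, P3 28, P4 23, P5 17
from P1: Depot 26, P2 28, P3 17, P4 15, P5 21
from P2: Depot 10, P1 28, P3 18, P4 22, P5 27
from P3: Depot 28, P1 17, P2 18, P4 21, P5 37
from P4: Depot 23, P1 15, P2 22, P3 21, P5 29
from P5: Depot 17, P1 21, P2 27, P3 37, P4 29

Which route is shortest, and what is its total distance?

Route A: 28 + 21 + 22 + 28 + 21 + 17 = 137
Route B: 23 + 15 + 21 + 37 + 18 + 10 = 124
Route C: 26 + 15 + 21 + 37 + 27 + 10 = 136

124 km — Route B is the shortest.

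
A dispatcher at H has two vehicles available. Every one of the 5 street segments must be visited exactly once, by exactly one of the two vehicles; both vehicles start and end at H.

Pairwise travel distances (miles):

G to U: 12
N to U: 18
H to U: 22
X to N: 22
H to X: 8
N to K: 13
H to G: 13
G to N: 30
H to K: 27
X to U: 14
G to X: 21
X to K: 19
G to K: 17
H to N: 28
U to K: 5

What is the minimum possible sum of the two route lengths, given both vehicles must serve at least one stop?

87 miles — the smallest possible combined total.

Try each way of splitting the stops between the two vehicles (each non-empty) and, for each split, find the best tour for each vehicle:
  {G} + {X, N, U, K}: 26 + 68 = 94
  {X} + {G, N, U, K}: 16 + 71 = 87
  {G, X} + {N, U, K}: 42 + 68 = 110
  {N} + {G, X, U, K}: 56 + 57 = 113
  {G, N} + {X, U, K}: 71 + 54 = 125
  {X, N} + {G, U, K}: 58 + 57 = 115
  … (15 splits in total)
Best: vehicle 1 H → X → H = 16; vehicle 2 H → G → U → K → N → H = 71; combined 87.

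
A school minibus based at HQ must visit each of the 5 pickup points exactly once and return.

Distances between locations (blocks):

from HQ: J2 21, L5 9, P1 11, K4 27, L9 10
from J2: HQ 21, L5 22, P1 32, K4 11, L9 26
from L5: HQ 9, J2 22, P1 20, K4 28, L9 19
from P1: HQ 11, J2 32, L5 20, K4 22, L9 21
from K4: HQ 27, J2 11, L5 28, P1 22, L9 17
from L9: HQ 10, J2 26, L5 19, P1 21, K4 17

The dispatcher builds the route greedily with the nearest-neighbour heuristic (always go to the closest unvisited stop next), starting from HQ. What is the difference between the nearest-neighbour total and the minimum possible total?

Excess over optimum: 8 blocks.

From HQ: L5=9, L9=10, P1=11, J2=21, K4=27 → choose L5 (9).
From L5: L9=19, P1=20, J2=22, K4=28 → choose L9 (19).
From L9: K4=17, P1=21, J2=26 → choose K4 (17).
From K4: J2=11, P1=22 → choose J2 (11).
From J2: P1=32 → choose P1 (32).
NN route HQ → L5 → L9 → K4 → J2 → P1 → HQ costs 99.
Optimal: HQ → L5 → J2 → K4 → L9 → P1 → HQ costs 91 (by enumerating all 60 distinct tours).
Excess = 99 − 91 = 8.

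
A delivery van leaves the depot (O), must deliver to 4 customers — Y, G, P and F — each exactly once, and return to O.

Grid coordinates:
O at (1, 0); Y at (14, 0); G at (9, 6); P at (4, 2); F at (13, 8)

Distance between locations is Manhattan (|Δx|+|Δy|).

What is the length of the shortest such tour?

With 4 stops there are 4!/2 = 12 distinct round trips (a route and its reverse cost the same).
O - Y - G - P - F - O: 13+11+9+15+20 = 68
O - Y - G - F - P - O: 13+11+6+15+5 = 50
O - Y - P - G - F - O: 13+12+9+6+20 = 60
O - Y - P - F - G - O: 13+12+15+6+14 = 60
O - Y - F - G - P - O: 13+9+6+9+5 = 42
O - Y - F - P - G - O: 13+9+15+9+14 = 60
O - G - Y - P - F - O: 14+11+12+15+20 = 72
O - G - Y - F - P - O: 14+11+9+15+5 = 54
O - G - P - Y - F - O: 14+9+12+9+20 = 64
O - G - F - Y - P - O: 14+6+9+12+5 = 46
O - P - Y - G - F - O: 5+12+11+6+20 = 54
O - P - G - Y - F - O: 5+9+11+9+20 = 54
The minimum is 42.
One optimal route: O → Y → F → G → P → O (or its reverse).

Minimum total distance: 42.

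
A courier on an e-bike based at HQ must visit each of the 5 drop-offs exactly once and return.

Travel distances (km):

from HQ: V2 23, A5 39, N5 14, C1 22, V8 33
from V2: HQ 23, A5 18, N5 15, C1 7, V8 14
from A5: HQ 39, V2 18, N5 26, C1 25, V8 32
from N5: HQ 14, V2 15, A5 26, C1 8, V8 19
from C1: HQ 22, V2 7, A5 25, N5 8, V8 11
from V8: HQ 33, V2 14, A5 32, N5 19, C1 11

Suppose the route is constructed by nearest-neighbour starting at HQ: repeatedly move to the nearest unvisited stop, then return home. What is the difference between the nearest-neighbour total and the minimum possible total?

10 km longer than the optimal tour.

From HQ: N5=14, C1=22, V2=23, V8=33, A5=39 → choose N5 (14).
From N5: C1=8, V2=15, V8=19, A5=26 → choose C1 (8).
From C1: V2=7, V8=11, A5=25 → choose V2 (7).
From V2: V8=14, A5=18 → choose V8 (14).
From V8: A5=32 → choose A5 (32).
NN route HQ → N5 → C1 → V2 → V8 → A5 → HQ costs 114.
Optimal: HQ → A5 → V2 → V8 → C1 → N5 → HQ costs 104 (by enumerating all 60 distinct tours).
Excess = 114 − 104 = 10.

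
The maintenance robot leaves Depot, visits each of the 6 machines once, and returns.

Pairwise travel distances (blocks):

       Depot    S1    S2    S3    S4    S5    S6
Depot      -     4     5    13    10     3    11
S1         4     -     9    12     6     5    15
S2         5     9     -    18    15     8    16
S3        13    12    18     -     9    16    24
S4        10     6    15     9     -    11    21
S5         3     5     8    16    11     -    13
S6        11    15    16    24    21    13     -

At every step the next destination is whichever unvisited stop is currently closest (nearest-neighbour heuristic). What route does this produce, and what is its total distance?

Nearest-neighbour total = 68 blocks; route Depot → S5 → S1 → S4 → S3 → S2 → S6 → Depot.

From Depot: distances to unvisited — S5=3, S1=4, S2=5, S4=10, S6=11, S3=13. Nearest is S5 (3).
From S5: distances to unvisited — S1=5, S2=8, S4=11, S6=13, S3=16. Nearest is S1 (5).
From S1: distances to unvisited — S4=6, S2=9, S3=12, S6=15. Nearest is S4 (6).
From S4: distances to unvisited — S3=9, S2=15, S6=21. Nearest is S3 (9).
From S3: distances to unvisited — S2=18, S6=24. Nearest is S2 (18).
From S2: distances to unvisited — S6=16. Nearest is S6 (16).
Return S6→Depot: 11.
Total = 3 + 5 + 6 + 9 + 18 + 16 + 11 = 68.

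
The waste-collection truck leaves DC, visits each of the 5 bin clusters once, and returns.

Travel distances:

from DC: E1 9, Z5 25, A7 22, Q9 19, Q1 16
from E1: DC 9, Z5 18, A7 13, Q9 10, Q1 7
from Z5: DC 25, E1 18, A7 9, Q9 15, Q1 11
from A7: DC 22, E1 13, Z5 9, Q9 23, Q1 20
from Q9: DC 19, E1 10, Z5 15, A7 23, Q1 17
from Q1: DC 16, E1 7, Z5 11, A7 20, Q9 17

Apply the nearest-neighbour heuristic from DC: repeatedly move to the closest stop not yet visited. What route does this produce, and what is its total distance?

78 along DC → E1 → Q1 → Z5 → A7 → Q9 → DC.

At DC the remaining stops are E1 9, Q1 16, Q9 19, A7 22, Z5 25; go to E1.
At E1 the remaining stops are Q1 7, Q9 10, A7 13, Z5 18; go to Q1.
At Q1 the remaining stops are Z5 11, Q9 17, A7 20; go to Z5.
At Z5 the remaining stops are A7 9, Q9 15; go to A7.
At A7 the remaining stops are Q9 23; go to Q9.
Return Q9→DC: 19.
Total = 9 + 7 + 11 + 9 + 23 + 19 = 78.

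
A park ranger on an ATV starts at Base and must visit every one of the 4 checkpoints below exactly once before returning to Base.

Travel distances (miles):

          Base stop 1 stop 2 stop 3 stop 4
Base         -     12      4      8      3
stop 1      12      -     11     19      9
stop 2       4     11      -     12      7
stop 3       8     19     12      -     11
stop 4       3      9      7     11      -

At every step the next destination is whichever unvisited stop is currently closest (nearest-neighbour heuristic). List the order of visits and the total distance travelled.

From Base: distances to unvisited — stop 4=3, stop 2=4, stop 3=8, stop 1=12. Nearest is stop 4 (3).
From stop 4: distances to unvisited — stop 2=7, stop 1=9, stop 3=11. Nearest is stop 2 (7).
From stop 2: distances to unvisited — stop 1=11, stop 3=12. Nearest is stop 1 (11).
From stop 1: distances to unvisited — stop 3=19. Nearest is stop 3 (19).
Return stop 3→Base: 8.
Total = 3 + 7 + 11 + 19 + 8 = 48.

48 miles along Base → stop 4 → stop 2 → stop 1 → stop 3 → Base.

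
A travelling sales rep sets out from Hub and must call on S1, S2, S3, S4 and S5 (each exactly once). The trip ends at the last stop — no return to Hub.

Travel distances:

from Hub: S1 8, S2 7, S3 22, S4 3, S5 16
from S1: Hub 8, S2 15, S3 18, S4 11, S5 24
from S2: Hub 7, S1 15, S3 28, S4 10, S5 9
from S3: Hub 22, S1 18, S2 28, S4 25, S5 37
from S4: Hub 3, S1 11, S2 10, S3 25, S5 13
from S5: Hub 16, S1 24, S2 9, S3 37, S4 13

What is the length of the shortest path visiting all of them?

There are 5! = 120 possible orderings.
Hub → S1 → S2 → S3 → S4 → S5: 8+15+28+25+13 = 89
Hub → S1 → S2 → S3 → S5 → S4: 8+15+28+37+13 = 101
Hub → S1 → S2 → S4 → S3 → S5: 8+15+10+25+37 = 95
Hub → S1 → S2 → S4 → S5 → S3: 8+15+10+13+37 = 83
Hub → S1 → S2 → S5 → S3 → S4: 8+15+9+37+25 = 94
Hub → S1 → S2 → S5 → S4 → S3: 8+15+9+13+25 = 70
Hub → S1 → S3 → S2 → S4 → S5: 8+18+28+10+13 = 77
Hub → S1 → S3 → S2 → S5 → S4: 8+18+28+9+13 = 76
Hub → S1 → S3 → S4 → S2 → S5: 8+18+25+10+9 = 70
Hub → S1 → S3 → S4 → S5 → S2: 8+18+25+13+9 = 73
Hub → S1 → S3 → S5 → S2 → S4: 8+18+37+9+10 = 82
Hub → S1 → S3 → S5 → S4 → S2: 8+18+37+13+10 = 86
Hub → S1 → S4 → S2 → S3 → S5: 8+11+10+28+37 = 94
Hub → S1 → S4 → S2 → S5 → S3: 8+11+10+9+37 = 75
… (106 more)
Hub → S2 → S5 → S4 → S1 → S3: 7+9+13+11+18 = 58  ← best
The minimum is 58.
One shortest path: Hub → S2 → S5 → S4 → S1 → S3.

Minimum one-way distance = 58.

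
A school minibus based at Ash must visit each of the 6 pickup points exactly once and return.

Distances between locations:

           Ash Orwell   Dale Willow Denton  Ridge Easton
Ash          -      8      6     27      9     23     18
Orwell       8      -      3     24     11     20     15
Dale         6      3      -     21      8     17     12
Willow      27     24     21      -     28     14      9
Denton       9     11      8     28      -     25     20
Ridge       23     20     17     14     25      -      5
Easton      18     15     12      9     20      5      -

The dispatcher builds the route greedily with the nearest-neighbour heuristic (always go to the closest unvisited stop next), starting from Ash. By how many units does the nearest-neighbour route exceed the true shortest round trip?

The nearest-neighbour route is 7 longer than optimal.

Ash: Dale=6, Orwell=8, Denton=9, Easton=18, Ridge=23, Willow=27 ⇒ Dale
Dale: Orwell=3, Denton=8, Easton=12, Ridge=17, Willow=21 ⇒ Orwell
Orwell: Denton=11, Easton=15, Ridge=20, Willow=24 ⇒ Denton
Denton: Easton=20, Ridge=25, Willow=28 ⇒ Easton
Easton: Ridge=5, Willow=9 ⇒ Ridge
Ridge: Willow=14 ⇒ Willow
NN route Ash → Dale → Orwell → Denton → Easton → Ridge → Willow → Ash costs 86.
Optimal: Ash → Orwell → Dale → Ridge → Easton → Willow → Denton → Ash costs 79 (by enumerating all 360 distinct tours).
Excess = 86 − 79 = 7.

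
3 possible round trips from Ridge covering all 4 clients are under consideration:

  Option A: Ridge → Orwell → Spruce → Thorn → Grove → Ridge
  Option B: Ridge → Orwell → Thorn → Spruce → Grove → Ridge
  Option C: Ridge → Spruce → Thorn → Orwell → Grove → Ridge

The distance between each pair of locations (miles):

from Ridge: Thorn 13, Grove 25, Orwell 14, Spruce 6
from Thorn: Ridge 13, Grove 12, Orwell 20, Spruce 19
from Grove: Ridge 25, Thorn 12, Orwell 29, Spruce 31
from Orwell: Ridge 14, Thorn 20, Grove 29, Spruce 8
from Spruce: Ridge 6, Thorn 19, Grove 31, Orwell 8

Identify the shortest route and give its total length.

Shortest is Option A, total 78 miles.

Option A: 14 + 8 + 19 + 12 + 25 = 78
Option B: 14 + 20 + 19 + 31 + 25 = 109
Option C: 6 + 19 + 20 + 29 + 25 = 99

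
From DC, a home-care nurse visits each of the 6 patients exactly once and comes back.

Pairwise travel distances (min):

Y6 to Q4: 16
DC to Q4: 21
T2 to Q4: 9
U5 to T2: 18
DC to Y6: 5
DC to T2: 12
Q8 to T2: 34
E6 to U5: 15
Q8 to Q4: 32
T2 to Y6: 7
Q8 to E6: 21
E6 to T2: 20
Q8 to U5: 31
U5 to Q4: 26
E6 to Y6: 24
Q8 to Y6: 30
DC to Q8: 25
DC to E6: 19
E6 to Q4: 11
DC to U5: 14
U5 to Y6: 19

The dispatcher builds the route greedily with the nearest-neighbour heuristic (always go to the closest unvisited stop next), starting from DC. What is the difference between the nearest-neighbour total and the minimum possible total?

5 min longer than the optimal tour.

DC: Y6=5, T2=12, U5=14, E6=19, Q4=21, Q8=25 ⇒ Y6
Y6: T2=7, Q4=16, U5=19, E6=24, Q8=30 ⇒ T2
T2: Q4=9, U5=18, E6=20, Q8=34 ⇒ Q4
Q4: E6=11, U5=26, Q8=32 ⇒ E6
E6: U5=15, Q8=21 ⇒ U5
U5: Q8=31 ⇒ Q8
NN route DC → Y6 → T2 → Q4 → E6 → U5 → Q8 → DC costs 103.
Optimal: DC → U5 → Q8 → E6 → Q4 → T2 → Y6 → DC costs 98 (by enumerating all 360 distinct tours).
Excess = 103 − 98 = 5.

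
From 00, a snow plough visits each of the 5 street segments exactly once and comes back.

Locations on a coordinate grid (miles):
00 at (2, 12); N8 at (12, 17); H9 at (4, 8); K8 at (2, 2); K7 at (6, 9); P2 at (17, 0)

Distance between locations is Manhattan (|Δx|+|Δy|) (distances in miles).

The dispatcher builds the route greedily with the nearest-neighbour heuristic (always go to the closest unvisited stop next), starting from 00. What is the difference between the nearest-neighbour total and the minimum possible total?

2 miles longer than the optimal tour.

From 00: H9=6, K7=7, K8=10, N8=15, P2=27 → choose H9 (6).
From H9: K7=3, K8=8, N8=17, P2=21 → choose K7 (3).
From K7: K8=11, N8=14, P2=20 → choose K8 (11).
From K8: P2=17, N8=25 → choose P2 (17).
From P2: N8=22 → choose N8 (22).
NN route 00 → H9 → K7 → K8 → P2 → N8 → 00 costs 74.
Optimal: 00 → N8 → P2 → K8 → H9 → K7 → 00 costs 72 (by enumerating all 60 distinct tours).
Excess = 74 − 72 = 2.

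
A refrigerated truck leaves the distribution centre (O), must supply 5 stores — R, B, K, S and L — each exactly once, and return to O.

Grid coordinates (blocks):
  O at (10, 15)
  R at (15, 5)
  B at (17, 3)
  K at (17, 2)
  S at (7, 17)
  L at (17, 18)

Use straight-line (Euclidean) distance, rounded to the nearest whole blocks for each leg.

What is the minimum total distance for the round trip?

With 5 stops there are 5!/2 = 60 distinct round trips (a route and its reverse cost the same).
O-R-B-K-S-L-O: 11+3+1+18+10+8 = 51
O-R-B-K-L-S-O: 11+3+1+16+10+4 = 45
O-R-B-S-K-L-O: 11+3+17+18+16+8 = 73
O-R-B-S-L-K-O: 11+3+17+10+16+15 = 72
O-R-B-L-K-S-O: 11+3+15+16+18+4 = 67
O-R-B-L-S-K-O: 11+3+15+10+18+15 = 72
O-R-K-B-S-L-O: 11+4+1+17+10+8 = 51
O-R-K-B-L-S-O: 11+4+1+15+10+4 = 45
O-R-K-S-B-L-O: 11+4+18+17+15+8 = 73
O-R-K-S-L-B-O: 11+4+18+10+15+14 = 72
O-R-K-L-B-S-O: 11+4+16+15+17+4 = 67
O-R-K-L-S-B-O: 11+4+16+10+17+14 = 72
O-R-S-B-K-L-O: 11+14+17+1+16+8 = 67
O-R-S-B-L-K-O: 11+14+17+15+16+15 = 88
… (46 more)
The minimum is 45.
One optimal route: O → R → B → K → L → S → O (or its reverse).

Minimum total distance: 45 blocks.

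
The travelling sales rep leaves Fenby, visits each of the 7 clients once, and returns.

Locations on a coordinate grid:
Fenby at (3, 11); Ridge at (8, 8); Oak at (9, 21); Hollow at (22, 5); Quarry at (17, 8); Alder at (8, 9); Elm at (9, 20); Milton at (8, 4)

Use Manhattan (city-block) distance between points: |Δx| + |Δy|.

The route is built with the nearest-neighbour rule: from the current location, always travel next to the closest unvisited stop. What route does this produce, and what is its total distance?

At Fenby the remaining stops are Alder 7, Ridge 8, Milton 12, Elm 15, Oak 16, Quarry 17, Hollow 25; go to Alder.
At Alder the remaining stops are Ridge 1, Milton 5, Quarry 10, Elm 12, Oak 13, Hollow 18; go to Ridge.
At Ridge the remaining stops are Milton 4, Quarry 9, Elm 13, Oak 14, Hollow 17; go to Milton.
At Milton the remaining stops are Quarry 13, Hollow 15, Elm 17, Oak 18; go to Quarry.
At Quarry the remaining stops are Hollow 8, Elm 20, Oak 21; go to Hollow.
At Hollow the remaining stops are Elm 28, Oak 29; go to Elm.
At Elm the remaining stops are Oak 1; go to Oak.
Return Oak→Fenby: 16.
Total = 7 + 1 + 4 + 13 + 8 + 28 + 1 + 16 = 78.

Nearest-neighbour total = 78; route Fenby → Alder → Ridge → Milton → Quarry → Hollow → Elm → Oak → Fenby.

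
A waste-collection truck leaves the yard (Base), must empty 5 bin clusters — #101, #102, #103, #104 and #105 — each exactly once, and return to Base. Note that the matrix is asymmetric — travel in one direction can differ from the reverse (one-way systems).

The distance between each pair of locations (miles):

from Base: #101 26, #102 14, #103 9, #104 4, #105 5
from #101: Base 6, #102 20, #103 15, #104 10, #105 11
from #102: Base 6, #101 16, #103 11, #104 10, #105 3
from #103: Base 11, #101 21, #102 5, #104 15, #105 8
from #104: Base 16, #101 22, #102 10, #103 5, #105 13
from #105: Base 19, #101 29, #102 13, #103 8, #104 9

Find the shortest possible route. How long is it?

Base → #101 → #102 → #103 → #104 → #105 → Base: 26+20+11+15+13+19 = 104
Base → #101 → #102 → #103 → #105 → #104 → Base: 26+20+11+8+9+16 = 90
Base → #101 → #102 → #104 → #103 → #105 → Base: 26+20+10+5+8+19 = 88
Base → #101 → #102 → #104 → #105 → #103 → Base: 26+20+10+13+8+11 = 88
Base → #101 → #102 → #105 → #103 → #104 → Base: 26+20+3+8+15+16 = 88
Base → #101 → #102 → #105 → #104 → #103 → Base: 26+20+3+9+5+11 = 74
Base → #101 → #103 → #102 → #104 → #105 → Base: 26+15+5+10+13+19 = 88
Base → #101 → #103 → #102 → #105 → #104 → Base: 26+15+5+3+9+16 = 74
Base → #101 → #103 → #104 → #102 → #105 → Base: 26+15+15+10+3+19 = 88
Base → #101 → #103 → #104 → #105 → #102 → Base: 26+15+15+13+13+6 = 88
Base → #101 → #103 → #105 → #102 → #104 → Base: 26+15+8+13+10+16 = 88
Base → #101 → #103 → #105 → #104 → #102 → Base: 26+15+8+9+10+6 = 74
Base → #101 → #104 → #102 → #103 → #105 → Base: 26+10+10+11+8+19 = 84
Base → #101 → #104 → #102 → #105 → #103 → Base: 26+10+10+3+8+11 = 68
… (106 more)
Base → #105 → #104 → #103 → #102 → #101 → Base: 5+9+5+5+16+6 = 46  ← best
The minimum is 46.
One optimal route: Base → #105 → #104 → #103 → #102 → #101 → Base.

46 miles — the shortest possible round trip.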